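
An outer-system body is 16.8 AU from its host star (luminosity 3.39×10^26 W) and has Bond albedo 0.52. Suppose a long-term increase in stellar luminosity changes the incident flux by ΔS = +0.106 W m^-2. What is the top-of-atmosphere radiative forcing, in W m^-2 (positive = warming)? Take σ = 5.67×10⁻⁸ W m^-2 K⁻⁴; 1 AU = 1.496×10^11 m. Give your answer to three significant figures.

Orbital distance: d = 16.8 AU = 2.513×10^12 m.
S = L/(4πd²) = 4.271 W m^-2.
Only a fraction (1−α) is absorbed and it's spread over 4πR², so ΔF = (1−α)ΔS/4 = 0.01272 W m^-2.

0.0127 W m^-2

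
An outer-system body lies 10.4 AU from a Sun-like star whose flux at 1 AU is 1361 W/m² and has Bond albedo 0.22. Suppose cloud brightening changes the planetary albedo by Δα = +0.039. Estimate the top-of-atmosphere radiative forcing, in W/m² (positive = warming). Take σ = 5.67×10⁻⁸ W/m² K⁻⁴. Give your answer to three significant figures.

-0.123 W/m²

By the inverse-square law, S = 1361/10.4² = 12.58 W/m².
The change in absorbed flux is Δ[S(1−α)/4] = −SΔα/4 = -0.1227 W/m².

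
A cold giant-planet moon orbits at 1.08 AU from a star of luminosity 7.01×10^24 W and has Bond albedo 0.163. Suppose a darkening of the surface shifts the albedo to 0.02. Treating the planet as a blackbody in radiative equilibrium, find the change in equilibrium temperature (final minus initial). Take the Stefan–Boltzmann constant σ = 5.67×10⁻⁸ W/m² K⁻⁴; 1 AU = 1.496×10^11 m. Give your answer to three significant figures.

d = 1.08 × 1.496×10^11 m = 1.616×10^11 m.
Flux at the orbit: S = L/(4πd²) = 7.01×10^24/(4π·(1.62×10^11)²) = 21.37 W/m².
Before: T₁ = [21.37·0.837/(4σ)]^(1/4) = 94.24 K.
After:  T₂ = [21.37·0.98/(4σ)]^(1/4) = 98.03 K.
ΔT = T₂ − T₁ = 3.790 K.

3.79 K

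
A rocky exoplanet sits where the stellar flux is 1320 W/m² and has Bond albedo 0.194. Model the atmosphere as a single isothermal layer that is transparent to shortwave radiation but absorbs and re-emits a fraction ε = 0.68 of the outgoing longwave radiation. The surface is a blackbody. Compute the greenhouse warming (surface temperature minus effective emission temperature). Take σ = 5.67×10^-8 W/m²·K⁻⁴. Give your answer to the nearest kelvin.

29 K

The planet radiates to space at T_e = [S(1−α)/(4σ)]^(1/4) = 261.7 K.
The surface balance (absorbed SW + ε·downward IR = σT_s⁴) with T_a⁴ = T_s⁴/2 reduces to T_s = T_e·[2/(2−ε)]^¼ = 290.4 K.
T_s − T_e = 290.4 − 261.7 = 28.65 K.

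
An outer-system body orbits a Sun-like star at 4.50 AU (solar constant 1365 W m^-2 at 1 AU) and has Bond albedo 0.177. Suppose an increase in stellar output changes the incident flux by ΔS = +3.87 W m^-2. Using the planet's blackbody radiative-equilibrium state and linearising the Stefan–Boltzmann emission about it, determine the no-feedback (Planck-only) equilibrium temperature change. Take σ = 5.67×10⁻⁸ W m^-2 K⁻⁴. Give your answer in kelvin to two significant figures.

By the inverse-square law, S = 1365/4.50² = 67.41 W m^-2.
Reference equilibrium: T_e = [S(1−α)/(4σ)]^(1/4) = 125.1 K.
TOA radiative forcing: ΔF = (1−α)ΔS/4 = 0.823·(+3.87)/4 = 0.7963 W m^-2.
Linearising σT⁴ gives d(σT⁴)/dT = 4σT_e³ = 0.4436 W m^-2 per K.
ΔT₀ = ΔF/λ_P = 0.7963/0.4436 = 1.79 K.

1.8 K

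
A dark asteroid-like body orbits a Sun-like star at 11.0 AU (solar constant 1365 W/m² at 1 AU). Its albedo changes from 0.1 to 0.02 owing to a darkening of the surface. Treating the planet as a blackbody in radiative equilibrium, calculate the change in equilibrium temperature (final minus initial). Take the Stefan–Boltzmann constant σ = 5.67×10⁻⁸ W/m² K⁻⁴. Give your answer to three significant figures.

Flux at the orbit: S = 1365/(11.0)² = 11.28 W/m².
Initial: T₁ = [S(1−0.1)/(4σ)]^(1/4) = 81.80 K.
With α = 0.02, T₂ = 83.56 K.
Change: 83.56 − 81.80 = 1.760 K.

1.76 K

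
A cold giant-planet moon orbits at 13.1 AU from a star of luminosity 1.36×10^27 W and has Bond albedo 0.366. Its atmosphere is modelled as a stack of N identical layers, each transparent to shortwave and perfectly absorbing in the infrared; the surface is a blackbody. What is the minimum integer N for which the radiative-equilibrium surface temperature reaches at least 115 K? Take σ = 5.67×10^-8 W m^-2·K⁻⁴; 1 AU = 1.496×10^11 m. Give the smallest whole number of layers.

2

d = 13.1 × 1.496×10^11 m = 1.960×10^12 m.
Flux at the orbit: S = L/(4πd²) = 1.36×10^27/(4π·(1.96×10^12)²) = 28.18 W m^-2.
Top-of-atmosphere balance: σT_e⁴ = S(1−α)/4 = 4.466 W m^-2 → T_e = 94.21 K.
Since T_s⁴ = (N+1)T_e⁴, we need N ≥ (T_s/T_e)⁴ − 1 = 1.220.
So N ≥ 1.220; the smallest integer is N = 2.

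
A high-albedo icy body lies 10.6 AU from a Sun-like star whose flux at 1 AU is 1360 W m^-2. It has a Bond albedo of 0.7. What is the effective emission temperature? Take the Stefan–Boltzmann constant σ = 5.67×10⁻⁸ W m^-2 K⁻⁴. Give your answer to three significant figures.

63.3 K

By the inverse-square law, S = 1360/10.6² = 12.10 W m^-2.
The planet absorbs (1−α)S over its disc πR² and re-emits over 4πR², so the mean absorbed flux is (1−0.7)·12.10/4 = 0.9078 W m^-2.
In equilibrium σT⁴ equals this, so T = 63.26 K.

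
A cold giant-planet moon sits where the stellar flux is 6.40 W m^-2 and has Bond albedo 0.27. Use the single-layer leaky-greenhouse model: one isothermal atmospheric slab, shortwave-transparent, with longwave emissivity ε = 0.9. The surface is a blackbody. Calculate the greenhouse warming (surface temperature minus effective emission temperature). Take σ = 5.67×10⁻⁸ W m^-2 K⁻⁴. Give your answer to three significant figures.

Effective emission temperature (TOA balance): σT_e⁴ = S(1−α)/4 = 1.168 W m^-2 → T_e = 67.37 K.
For a single slab of emissivity ε, T_s⁴ = 2T_e⁴/(2−ε); thus T_s = 67.37·(1.818)^(1/4) = 78.23 K.
Greenhouse warming: T_s − T_e = 10.86 K.

10.9 K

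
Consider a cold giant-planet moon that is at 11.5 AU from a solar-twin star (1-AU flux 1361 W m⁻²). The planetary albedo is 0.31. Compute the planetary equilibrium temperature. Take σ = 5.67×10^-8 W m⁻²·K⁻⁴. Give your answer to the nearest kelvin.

75 K

Irradiance scales as 1/d², so S = 1361 W m⁻² × (1/11.5)² = 10.29 W m⁻².
Absorbed flux (global mean): S(1−α)/4 = 10.29·0.69/4 = 1.775 W m⁻².
Set σT⁴ = 1.775 → T = (1.775/σ)^(1/4) = 74.80 K.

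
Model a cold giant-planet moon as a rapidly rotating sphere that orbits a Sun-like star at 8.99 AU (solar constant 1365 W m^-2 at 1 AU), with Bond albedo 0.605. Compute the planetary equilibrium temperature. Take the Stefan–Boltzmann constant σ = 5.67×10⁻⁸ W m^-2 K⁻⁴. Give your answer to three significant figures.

By the inverse-square law, S = 1365/8.99² = 16.89 W m^-2.
Averaging over the sphere, the absorbed flux is S(1−α)/4 = 1.668 W m^-2.
In equilibrium σT⁴ equals this, so T = 73.64 K.

73.6 kelvin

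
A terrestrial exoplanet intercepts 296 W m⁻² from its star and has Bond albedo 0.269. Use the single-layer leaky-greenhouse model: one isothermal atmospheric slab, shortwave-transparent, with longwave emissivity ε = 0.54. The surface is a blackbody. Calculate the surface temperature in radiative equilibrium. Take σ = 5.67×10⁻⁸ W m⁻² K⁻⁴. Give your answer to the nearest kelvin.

190 K

At the top of the atmosphere, σT_e⁴ = S(1−α)/4 = 54.09 W m⁻², giving T_e = 175.7 K.
The surface balance (absorbed SW + ε·downward IR = σT_s⁴) with T_a⁴ = T_s⁴/2 reduces to T_s = T_e·[2/(2−ε)]^¼ = 190.1 K.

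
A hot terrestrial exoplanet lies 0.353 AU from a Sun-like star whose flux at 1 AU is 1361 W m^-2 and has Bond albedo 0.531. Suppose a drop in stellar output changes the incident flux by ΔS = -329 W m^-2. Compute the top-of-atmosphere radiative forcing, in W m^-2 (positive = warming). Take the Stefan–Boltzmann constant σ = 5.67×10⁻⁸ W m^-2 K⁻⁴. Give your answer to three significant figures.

-38.6 W m^-2

By the inverse-square law, S = 1361/0.353² = 10920 W m^-2.
Only a fraction (1−α) is absorbed and it's spread over 4πR², so ΔF = (1−α)ΔS/4 = -38.58 W m^-2.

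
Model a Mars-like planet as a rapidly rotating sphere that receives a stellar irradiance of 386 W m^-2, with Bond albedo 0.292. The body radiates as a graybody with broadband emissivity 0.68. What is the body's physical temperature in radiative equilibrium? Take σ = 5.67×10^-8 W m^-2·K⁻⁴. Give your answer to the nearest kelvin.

205 K

Absorbed flux (global mean): S(1−α)/4 = 386.0·0.708/4 = 68.32 W m^-2.
Radiative balance εσT⁴ = 68.32 gives T = [68.32/(0.68·σ)]^(1/4) = 205.2 K.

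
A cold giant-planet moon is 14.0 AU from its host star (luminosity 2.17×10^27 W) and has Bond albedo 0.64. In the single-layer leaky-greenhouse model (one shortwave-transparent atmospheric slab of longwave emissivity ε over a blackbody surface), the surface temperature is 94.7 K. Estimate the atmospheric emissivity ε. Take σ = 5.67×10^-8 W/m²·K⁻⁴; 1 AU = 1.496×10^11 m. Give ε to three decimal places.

Orbital distance: d = 14.0 AU = 2.094×10^12 m.
Flux at the orbit: S = L/(4πd²) = 2.17×10^27/(4π·(2.09×10^12)²) = 39.37 W/m².
Effective temperature: T_e = [S(1−α)/(4σ)]^(1/4) = 88.91 K.
T_s⁴ = T_e⁴·2/(2−ε) → ε = 2 − 2(T_e/T_s)⁴ = 2 − 2·(88.91/94.7)⁴ = 0.4461.

0.446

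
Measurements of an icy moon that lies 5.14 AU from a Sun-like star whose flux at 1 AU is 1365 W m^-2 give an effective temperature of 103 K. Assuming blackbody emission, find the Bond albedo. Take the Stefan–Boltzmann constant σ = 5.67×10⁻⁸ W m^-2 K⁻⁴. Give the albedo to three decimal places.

By the inverse-square law, S = 1365/5.14² = 51.67 W m^-2.
Rearranging the radiative balance, α = 1 − 4σT⁴/S.
4σT⁴ = 4·5.67×10⁻⁸·(103)⁴ = 25.53 W m^-2.
1−α = 25.53/51.67 = 0.4941, so α = 0.5059.

0.506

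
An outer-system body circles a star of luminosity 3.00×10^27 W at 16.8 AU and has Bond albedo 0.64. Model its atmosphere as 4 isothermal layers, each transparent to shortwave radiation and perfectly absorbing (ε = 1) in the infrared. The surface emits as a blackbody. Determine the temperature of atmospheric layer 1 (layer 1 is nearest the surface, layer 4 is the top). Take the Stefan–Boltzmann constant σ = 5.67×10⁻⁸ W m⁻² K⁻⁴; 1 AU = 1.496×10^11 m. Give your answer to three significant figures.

d = 16.8 × 1.496×10^11 m = 2.513×10^12 m.
S = L/(4πd²) = 37.79 W m⁻².
Top-of-atmosphere balance: σT_e⁴ = S(1−α)/4 = 3.402 W m⁻² → T_e = 88.01 K.
Each opaque layer satisfies 2T_j⁴ = T_{j−1}⁴ + T_{j+1}⁴, giving T_k⁴ = (N+1−k)T_e⁴.
T_1 = (4)^(1/4)·88.01 = 124.5 K.

124 kelvin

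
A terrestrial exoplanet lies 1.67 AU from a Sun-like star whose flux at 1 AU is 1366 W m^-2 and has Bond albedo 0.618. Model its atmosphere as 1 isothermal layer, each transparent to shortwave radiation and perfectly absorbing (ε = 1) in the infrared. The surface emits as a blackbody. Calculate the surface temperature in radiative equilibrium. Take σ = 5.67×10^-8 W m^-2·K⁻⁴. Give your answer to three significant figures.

Flux at the orbit: S = 1366/(1.67)² = 489.8 W m^-2.
Top-of-atmosphere balance: σT_e⁴ = S(1−α)/4 = 46.78 W m^-2 → T_e = 169.5 K.
For an N-layer opaque stack, T_s⁴ = (N+1)T_e⁴, hence T_s = (2)^(1/4)×169.5 K = 201.5 K.

202 K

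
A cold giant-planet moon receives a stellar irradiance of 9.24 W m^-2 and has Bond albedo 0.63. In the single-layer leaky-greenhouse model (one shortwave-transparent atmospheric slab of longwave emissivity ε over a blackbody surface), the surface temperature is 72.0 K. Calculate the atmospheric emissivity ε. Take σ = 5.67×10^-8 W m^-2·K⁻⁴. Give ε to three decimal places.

Effective temperature: T_e = [S(1−α)/(4σ)]^(1/4) = 62.31 K.
Inverting T_s⁴ = 2T_e⁴/(2−ε): (T_e/T_s)⁴ = 0.5609, so ε = 2(1 − 0.5609) = 0.8782.

0.878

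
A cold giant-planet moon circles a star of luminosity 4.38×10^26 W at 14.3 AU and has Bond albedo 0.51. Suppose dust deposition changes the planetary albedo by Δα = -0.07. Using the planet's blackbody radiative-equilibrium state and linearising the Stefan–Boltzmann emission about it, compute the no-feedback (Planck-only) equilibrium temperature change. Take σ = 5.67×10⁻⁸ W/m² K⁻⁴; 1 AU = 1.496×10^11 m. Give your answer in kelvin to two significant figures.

2.3 kelvin

Orbital distance: d = 14.3 AU = 2.139×10^12 m.
Spreading L over a sphere of radius d: S = 4.38×10^26/(4π·2.14×10^12²) = 7.616 W/m².
Reference equilibrium: T_e = [S(1−α)/(4σ)]^(1/4) = 63.69 K.
The change in absorbed flux is Δ[S(1−α)/4] = −SΔα/4 = 0.1333 W/m².
Linearising σT⁴ gives d(σT⁴)/dT = 4σT_e³ = 0.05859 W/m² per K.
Hence the no-feedback warming is ΔF/(4σT_e³) = 2.27 K.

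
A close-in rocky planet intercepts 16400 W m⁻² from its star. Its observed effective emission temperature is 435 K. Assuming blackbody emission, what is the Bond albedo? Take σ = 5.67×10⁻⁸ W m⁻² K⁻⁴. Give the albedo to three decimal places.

0.505

From σT⁴ = S(1−α)/4 we invert for α: 1−α = 4σT⁴/S.
σT⁴ = 2030 W m⁻², so 4σT⁴ = 8121 W m⁻².
1−α = 8121/16400 = 0.4952, so α = 0.5048.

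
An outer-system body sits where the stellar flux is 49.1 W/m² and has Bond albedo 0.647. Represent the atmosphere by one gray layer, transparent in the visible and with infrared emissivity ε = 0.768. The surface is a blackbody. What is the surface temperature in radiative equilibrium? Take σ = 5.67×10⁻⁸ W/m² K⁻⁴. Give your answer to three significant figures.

106 K

Effective emission temperature (TOA balance): σT_e⁴ = S(1−α)/4 = 4.333 W/m² → T_e = 93.50 K.
For a single slab of emissivity ε, T_s⁴ = 2T_e⁴/(2−ε); thus T_s = 93.50·(1.623)^(1/4) = 105.5 K.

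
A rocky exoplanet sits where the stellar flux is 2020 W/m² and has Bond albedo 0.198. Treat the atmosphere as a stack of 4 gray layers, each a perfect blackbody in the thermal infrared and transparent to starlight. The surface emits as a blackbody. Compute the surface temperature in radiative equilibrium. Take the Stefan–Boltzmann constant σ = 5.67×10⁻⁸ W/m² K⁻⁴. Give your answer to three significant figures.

435 K

Top-of-atmosphere balance: σT_e⁴ = S(1−α)/4 = 405.0 W/m² → T_e = 290.7 K.
Layer-by-layer balance gives σT_s⁴ = (N+1)σT_e⁴, so T_s = 5^¼·290.7 = 434.7 K.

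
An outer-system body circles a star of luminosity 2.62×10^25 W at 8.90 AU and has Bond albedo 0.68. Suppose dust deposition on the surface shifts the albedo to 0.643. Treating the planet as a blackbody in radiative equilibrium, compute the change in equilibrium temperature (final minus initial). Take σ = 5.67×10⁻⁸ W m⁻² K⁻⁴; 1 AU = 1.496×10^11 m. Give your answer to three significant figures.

0.995 K

d = 8.90 × 1.496×10^11 m = 1.331×10^12 m.
S = L/(4πd²) = 1.176 W m⁻².
Initial: T₁ = [S(1−0.68)/(4σ)]^(1/4) = 35.89 K.
With α = 0.643, T₂ = 36.89 K.
Change: 36.89 − 35.89 = 0.9953 K.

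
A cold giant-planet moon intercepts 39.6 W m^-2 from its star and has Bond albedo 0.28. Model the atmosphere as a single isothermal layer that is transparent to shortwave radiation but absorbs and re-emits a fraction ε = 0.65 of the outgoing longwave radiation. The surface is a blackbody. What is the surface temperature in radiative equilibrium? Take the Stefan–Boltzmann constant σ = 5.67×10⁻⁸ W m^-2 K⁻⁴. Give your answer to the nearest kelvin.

Effective emission temperature (TOA balance): σT_e⁴ = S(1−α)/4 = 7.128 W m^-2 → T_e = 105.9 K.
The surface balance (absorbed SW + ε·downward IR = σT_s⁴) with T_a⁴ = T_s⁴/2 reduces to T_s = T_e·[2/(2−ε)]^¼ = 116.8 K.

117 K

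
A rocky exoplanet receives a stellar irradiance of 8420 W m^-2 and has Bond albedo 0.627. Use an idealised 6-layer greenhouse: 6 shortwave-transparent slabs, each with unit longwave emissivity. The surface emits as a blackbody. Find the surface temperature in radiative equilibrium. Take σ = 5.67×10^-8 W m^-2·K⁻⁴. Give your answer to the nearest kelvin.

OLR = S(1−α)/4 = 785.2 W m^-2; the top layer radiates at T_e = 343.0 K.
With N = 6 opaque layers, T_s = (N+1)^(1/4)·T_e = 7^(1/4)·343.0 = 558.0 K.

558 kelvin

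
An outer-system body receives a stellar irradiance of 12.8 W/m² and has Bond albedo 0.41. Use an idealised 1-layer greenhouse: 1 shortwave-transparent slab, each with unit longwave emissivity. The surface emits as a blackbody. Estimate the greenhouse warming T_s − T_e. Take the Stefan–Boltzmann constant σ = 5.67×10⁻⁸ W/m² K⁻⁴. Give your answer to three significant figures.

14.4 K

OLR = S(1−α)/4 = 1.888 W/m²; the top layer radiates at T_e = 75.96 K.
T_s = (N+1)^(1/4)·T_e = 90.34 K.
Warming: T_s − T_e = 14.37 K.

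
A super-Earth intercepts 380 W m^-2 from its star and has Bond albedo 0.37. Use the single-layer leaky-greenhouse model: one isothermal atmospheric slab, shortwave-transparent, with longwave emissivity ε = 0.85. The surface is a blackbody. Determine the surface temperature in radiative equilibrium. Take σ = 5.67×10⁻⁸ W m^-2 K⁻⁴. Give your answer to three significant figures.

207 kelvin

The planet radiates to space at T_e = [S(1−α)/(4σ)]^(1/4) = 180.2 K.
The surface balance (absorbed SW + ε·downward IR = σT_s⁴) with T_a⁴ = T_s⁴/2 reduces to T_s = T_e·[2/(2−ε)]^¼ = 207.0 K.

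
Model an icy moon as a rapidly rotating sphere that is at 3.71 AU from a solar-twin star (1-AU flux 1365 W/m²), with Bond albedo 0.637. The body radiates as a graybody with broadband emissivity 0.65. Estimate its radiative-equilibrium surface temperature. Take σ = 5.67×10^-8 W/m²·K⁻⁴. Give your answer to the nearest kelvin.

125 K

Flux at the orbit: S = 1365/(3.71)² = 99.17 W/m².
The planet absorbs (1−α)S over its disc πR² and re-emits over 4πR², so the mean absorbed flux is (1−0.637)·99.17/4 = 9.000 W/m².
Radiative balance εσT⁴ = 9.000 gives T = [9.000/(0.65·σ)]^(1/4) = 125.0 K.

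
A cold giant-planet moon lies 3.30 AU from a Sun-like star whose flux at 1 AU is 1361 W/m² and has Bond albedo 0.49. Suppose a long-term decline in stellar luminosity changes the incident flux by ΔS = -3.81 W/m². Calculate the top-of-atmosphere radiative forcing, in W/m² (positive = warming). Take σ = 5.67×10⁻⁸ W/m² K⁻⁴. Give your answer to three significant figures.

By the inverse-square law, S = 1361/3.30² = 125.0 W/m².
Only a fraction (1−α) is absorbed and it's spread over 4πR², so ΔF = (1−α)ΔS/4 = -0.4858 W/m².

-0.486 W/m²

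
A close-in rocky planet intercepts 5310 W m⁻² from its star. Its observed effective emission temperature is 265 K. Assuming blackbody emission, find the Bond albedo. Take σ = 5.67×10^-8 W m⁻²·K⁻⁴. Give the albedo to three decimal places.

0.789

Rearranging the radiative balance, α = 1 − 4σT⁴/S.
σT⁴ = 279.6 W m⁻², so 4σT⁴ = 1118 W m⁻².
Hence α = 1 − 1118/5310 = 0.7894.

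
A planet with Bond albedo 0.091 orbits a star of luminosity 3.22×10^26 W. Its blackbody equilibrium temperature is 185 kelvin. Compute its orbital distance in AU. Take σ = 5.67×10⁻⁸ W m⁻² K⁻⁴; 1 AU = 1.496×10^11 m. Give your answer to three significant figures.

1.98 AU

Energy balance gives S = 4σT⁴/(1−α) = 292.3 W m⁻².
Then d = [L/(4πS)]^(1/2) = 2.961×10^11 m, i.e. 1.979 AU.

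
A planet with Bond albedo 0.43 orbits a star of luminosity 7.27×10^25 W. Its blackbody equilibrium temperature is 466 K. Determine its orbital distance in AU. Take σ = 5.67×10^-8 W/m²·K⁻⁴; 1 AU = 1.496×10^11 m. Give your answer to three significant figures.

Required flux: S = 4σT⁴/(1−α) = 18760 W/m².
Then d = [L/(4πS)]^(1/2) = 1.756×10^10 m, i.e. 0.1174 AU.

0.117 AU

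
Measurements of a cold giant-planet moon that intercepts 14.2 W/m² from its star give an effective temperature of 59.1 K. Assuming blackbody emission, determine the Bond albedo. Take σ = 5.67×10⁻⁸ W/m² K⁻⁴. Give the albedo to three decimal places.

Rearranging the radiative balance, α = 1 − 4σT⁴/S.
σT⁴ = 0.6917 W/m², so 4σT⁴ = 2.767 W/m².
1−α = 2.767/14.20 = 0.1949, so α = 0.8051.

0.805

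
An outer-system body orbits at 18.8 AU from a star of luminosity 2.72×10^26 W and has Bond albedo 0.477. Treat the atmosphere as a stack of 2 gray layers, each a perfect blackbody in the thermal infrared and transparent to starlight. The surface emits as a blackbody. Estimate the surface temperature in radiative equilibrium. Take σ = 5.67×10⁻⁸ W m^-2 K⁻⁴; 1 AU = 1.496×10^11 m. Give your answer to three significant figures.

d = 18.8 × 1.496×10^11 m = 2.812×10^12 m.
S = L/(4πd²) = 2.736 W m^-2.
OLR = S(1−α)/4 = 0.3578 W m^-2; the top layer radiates at T_e = 50.12 K.
With N = 2 opaque layers, T_s = (N+1)^(1/4)·T_e = 3^(1/4)·50.12 = 65.96 K.

66.0 kelvin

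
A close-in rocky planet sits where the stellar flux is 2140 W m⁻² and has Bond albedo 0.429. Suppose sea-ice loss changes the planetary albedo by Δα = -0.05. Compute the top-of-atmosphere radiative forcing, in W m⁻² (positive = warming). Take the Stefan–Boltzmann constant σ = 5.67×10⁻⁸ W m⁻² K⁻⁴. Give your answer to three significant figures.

26.8 W m⁻²

The change in absorbed flux is Δ[S(1−α)/4] = −SΔα/4 = 26.75 W m⁻².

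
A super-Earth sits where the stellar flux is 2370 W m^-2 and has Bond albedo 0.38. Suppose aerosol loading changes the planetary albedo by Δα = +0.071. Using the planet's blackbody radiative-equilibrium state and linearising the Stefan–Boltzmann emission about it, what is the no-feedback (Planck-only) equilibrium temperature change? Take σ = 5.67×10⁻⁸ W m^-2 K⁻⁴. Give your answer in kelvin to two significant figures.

The baseline emission temperature is T_e = 283.7 K.
The change in absorbed flux is Δ[S(1−α)/4] = −SΔα/4 = -42.07 W m^-2.
Planck response: λ_P = 4σT_e³ = 4·5.67×10⁻⁸·(283.7)³ = 5.179 W m^-2/K.
Hence the no-feedback warming is ΔF/(4σT_e³) = -8.12 K.

-8.1 kelvin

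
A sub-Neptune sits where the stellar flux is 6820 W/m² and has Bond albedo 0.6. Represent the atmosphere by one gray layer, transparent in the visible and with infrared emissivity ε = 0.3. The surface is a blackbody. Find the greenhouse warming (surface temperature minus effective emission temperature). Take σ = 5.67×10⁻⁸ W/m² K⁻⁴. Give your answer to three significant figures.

13.7 K

The planet radiates to space at T_e = [S(1−α)/(4σ)]^(1/4) = 331.2 K.
Surface balance with a leaky layer gives σT_s⁴ = σT_e⁴·2/(2−ε), so T_s = T_e·[2/(2−0.3)]^(1/4) = 344.9 K.
T_s − T_e = 344.9 − 331.2 = 13.73 K.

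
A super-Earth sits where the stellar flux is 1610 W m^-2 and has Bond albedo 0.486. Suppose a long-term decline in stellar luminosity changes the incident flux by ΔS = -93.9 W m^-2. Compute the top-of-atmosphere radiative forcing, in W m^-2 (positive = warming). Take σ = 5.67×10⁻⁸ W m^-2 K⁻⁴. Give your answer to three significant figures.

-12.1 W m^-2

TOA radiative forcing: ΔF = (1−α)ΔS/4 = 0.514·(-93.9)/4 = -12.07 W m^-2.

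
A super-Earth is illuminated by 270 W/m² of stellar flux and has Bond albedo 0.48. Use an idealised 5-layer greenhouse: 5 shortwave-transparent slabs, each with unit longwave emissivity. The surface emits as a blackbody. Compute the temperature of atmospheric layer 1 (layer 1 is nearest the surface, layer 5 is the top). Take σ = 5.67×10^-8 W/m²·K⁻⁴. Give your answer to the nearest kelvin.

OLR = S(1−α)/4 = 35.10 W/m²; the top layer radiates at T_e = 157.7 K.
The net upward flux σT_e⁴ is constant between every pair of levels, so T_k⁴ = (N+1−k)T_e⁴.
With k = 1: T_1 = (5+1−1)^¼·157.7 K = 235.9 K.

236 K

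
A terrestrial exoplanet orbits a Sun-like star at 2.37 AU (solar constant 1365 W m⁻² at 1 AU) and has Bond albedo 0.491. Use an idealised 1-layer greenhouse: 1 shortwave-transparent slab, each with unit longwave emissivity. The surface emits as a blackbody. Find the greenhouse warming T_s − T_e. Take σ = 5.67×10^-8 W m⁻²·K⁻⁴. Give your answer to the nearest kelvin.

Flux at the orbit: S = 1365/(2.37)² = 243.0 W m⁻².
OLR = S(1−α)/4 = 30.92 W m⁻²; the top layer radiates at T_e = 152.8 K.
T_s = (N+1)^(1/4)·T_e = 181.7 K.
So the greenhouse effect raises the surface by 181.7 − 152.8 = 28.91 K.

29 K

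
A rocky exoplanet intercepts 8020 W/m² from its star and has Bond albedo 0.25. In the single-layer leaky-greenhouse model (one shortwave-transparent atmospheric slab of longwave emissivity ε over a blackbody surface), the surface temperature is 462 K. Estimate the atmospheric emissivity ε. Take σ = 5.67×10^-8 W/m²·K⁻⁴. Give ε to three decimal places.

TOA balance gives T_e = 403.6 K.
T_s⁴ = T_e⁴·2/(2−ε) → ε = 2 − 2(T_e/T_s)⁴ = 2 − 2·(403.6/462)⁴ = 0.8357.

0.836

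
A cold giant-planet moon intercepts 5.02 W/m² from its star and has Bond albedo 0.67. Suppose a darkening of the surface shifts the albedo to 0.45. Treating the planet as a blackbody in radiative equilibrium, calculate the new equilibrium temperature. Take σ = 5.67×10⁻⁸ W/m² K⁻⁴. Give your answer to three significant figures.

New equilibrium: T₂ = [(1−0.45)·5.020/(4σ)]^(1/4) = 59.07 K.

59.1 K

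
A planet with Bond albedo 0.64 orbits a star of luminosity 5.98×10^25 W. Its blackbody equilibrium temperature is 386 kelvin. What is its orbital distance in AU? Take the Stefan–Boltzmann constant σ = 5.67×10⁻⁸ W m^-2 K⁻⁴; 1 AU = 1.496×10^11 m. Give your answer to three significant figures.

Energy balance gives S = 4σT⁴/(1−α) = 13990 W m^-2.
S = L/(4πd²) → d = √(L/4πS) = √(5.98×10^25/(4π·13990)) = 1.845×10^10 m = 0.1233 AU.

0.123 AU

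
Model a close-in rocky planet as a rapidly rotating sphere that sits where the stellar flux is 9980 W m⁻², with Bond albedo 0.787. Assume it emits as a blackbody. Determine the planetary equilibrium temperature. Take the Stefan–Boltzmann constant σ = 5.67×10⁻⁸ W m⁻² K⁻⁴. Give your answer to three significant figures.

311 kelvin

The planet absorbs (1−α)S over its disc πR² and re-emits over 4πR², so the mean absorbed flux is (1−0.787)·9980/4 = 531.4 W m⁻².
In equilibrium σT⁴ equals this, so T = 311.1 K.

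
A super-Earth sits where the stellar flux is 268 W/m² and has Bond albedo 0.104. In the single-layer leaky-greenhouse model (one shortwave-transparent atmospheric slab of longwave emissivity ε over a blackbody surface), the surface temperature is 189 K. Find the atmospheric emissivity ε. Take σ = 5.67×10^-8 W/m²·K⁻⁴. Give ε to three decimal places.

0.340

First, T_e = [268.0·(1−0.104)/(4σ)]^(1/4) = 180.4 K.
T_s⁴ = T_e⁴·2/(2−ε) → ε = 2 − 2(T_e/T_s)⁴ = 2 − 2·(180.4/189)⁴ = 0.3405.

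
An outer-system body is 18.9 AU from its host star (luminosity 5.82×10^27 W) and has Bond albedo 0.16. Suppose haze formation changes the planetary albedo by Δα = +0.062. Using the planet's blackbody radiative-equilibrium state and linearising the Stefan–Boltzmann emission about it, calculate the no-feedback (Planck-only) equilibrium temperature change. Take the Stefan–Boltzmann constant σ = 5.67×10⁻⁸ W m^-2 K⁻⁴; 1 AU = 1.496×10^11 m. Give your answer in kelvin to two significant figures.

Orbital distance: d = 18.9 AU = 2.827×10^12 m.
Flux at the orbit: S = L/(4πd²) = 5.82×10^27/(4π·(2.83×10^12)²) = 57.93 W m^-2.
Reference equilibrium: T_e = [S(1−α)/(4σ)]^(1/4) = 121.0 K.
The change in absorbed flux is Δ[S(1−α)/4] = −SΔα/4 = -0.8980 W m^-2.
Planck response: λ_P = 4σT_e³ = 4·5.67×10⁻⁸·(121.0)³ = 0.4021 W m^-2/K.
So ΔT₀ = -0.8980/0.4021 = -2.23 K.

-2.2 kelvin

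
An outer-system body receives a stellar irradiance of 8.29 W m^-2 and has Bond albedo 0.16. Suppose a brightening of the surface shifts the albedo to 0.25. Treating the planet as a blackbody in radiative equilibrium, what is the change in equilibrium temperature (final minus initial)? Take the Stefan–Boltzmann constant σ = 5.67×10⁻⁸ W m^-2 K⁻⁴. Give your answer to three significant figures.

-2.08 K

With α = 0.16, T₁ = 74.44 K.
With α = 0.25, T₂ = 72.36 K.
Change: 72.36 − 74.44 = -2.079 K.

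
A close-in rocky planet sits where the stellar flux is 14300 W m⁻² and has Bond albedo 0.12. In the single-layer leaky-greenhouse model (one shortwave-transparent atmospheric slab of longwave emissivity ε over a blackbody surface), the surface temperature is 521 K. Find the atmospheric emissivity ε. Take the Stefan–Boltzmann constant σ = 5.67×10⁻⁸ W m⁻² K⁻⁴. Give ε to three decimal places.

TOA balance gives T_e = 485.3 K.
T_s⁴ = T_e⁴·2/(2−ε) → ε = 2 − 2(T_e/T_s)⁴ = 2 − 2·(485.3/521)⁴ = 0.4939.

0.494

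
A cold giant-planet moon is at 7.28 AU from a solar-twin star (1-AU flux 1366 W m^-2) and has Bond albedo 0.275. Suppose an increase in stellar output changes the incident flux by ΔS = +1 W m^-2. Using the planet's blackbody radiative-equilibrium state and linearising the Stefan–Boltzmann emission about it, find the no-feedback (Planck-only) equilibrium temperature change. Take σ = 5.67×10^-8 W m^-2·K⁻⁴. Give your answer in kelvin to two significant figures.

0.92 K

By the inverse-square law, S = 1366/7.28² = 25.77 W m^-2.
Reference equilibrium: T_e = [S(1−α)/(4σ)]^(1/4) = 95.27 K.
TOA radiative forcing: ΔF = (1−α)ΔS/4 = 0.725·(+1)/4 = 0.1812 W m^-2.
The Planck feedback parameter is 4σT_e³ = 0.1961 W m^-2/K.
ΔT₀ = ΔF/λ_P = 0.1812/0.1961 = 0.924 K.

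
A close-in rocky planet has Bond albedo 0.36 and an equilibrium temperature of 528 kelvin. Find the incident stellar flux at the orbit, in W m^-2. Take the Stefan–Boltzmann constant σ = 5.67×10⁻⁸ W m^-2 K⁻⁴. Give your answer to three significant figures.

Invert the energy balance for S: S = 4σT⁴/(1−α).
The emitted flux is σT⁴ = 4407 W m^-2.
S = 4·4407/0.64 = 27540 W m^-2.

27500 W m^-2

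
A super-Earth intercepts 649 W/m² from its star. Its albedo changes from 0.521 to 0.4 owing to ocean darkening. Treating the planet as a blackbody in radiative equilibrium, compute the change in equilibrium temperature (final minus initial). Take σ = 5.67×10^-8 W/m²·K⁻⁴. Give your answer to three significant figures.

11.1 kelvin

Initial: T₁ = [S(1−0.521)/(4σ)]^(1/4) = 192.4 K.
After:  T₂ = [649.0·0.6/(4σ)]^(1/4) = 203.6 K.
Change: 203.6 − 192.4 = 11.15 K.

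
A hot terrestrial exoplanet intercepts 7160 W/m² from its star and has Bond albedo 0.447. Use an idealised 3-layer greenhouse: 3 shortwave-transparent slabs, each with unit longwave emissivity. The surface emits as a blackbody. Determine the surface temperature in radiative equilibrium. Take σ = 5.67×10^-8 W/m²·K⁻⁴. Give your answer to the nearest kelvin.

514 kelvin

OLR = S(1−α)/4 = 989.9 W/m²; the top layer radiates at T_e = 363.5 K.
For an N-layer opaque stack, T_s⁴ = (N+1)T_e⁴, hence T_s = (4)^(1/4)×363.5 K = 514.1 K.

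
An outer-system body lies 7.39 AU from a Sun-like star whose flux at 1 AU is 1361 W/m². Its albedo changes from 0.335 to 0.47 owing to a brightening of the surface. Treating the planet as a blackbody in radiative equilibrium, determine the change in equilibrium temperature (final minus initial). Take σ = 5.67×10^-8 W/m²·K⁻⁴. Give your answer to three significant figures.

By the inverse-square law, S = 1361/7.39² = 24.92 W/m².
Before: T₁ = [24.92·0.665/(4σ)]^(1/4) = 92.46 K.
Final:   T₂ = [S(1−0.47)/(4σ)]^(1/4) = 87.36 K.
Change: 87.36 − 92.46 = -5.099 K.

-5.10 kelvin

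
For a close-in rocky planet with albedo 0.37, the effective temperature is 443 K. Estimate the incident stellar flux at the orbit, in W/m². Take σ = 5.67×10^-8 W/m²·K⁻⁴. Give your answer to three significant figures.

13900 W/m²

From S(1−α)/4 = σT⁴: S = 4σT⁴/(1−α).
σT⁴ = 5.67×10⁻⁸·(443)⁴ = 2184 W/m².
S = 4·2184/0.63 = 13860 W/m².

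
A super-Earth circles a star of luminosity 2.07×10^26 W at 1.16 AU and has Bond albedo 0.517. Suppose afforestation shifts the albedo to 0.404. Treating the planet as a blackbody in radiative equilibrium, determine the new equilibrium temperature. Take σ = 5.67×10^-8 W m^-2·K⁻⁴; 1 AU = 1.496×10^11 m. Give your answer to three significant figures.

195 K

d = 1.16 × 1.496×10^11 m = 1.735×10^11 m.
Flux at the orbit: S = L/(4πd²) = 2.07×10^26/(4π·(1.74×10^11)²) = 547.0 W m^-2.
New equilibrium: T₂ = [(1−0.404)·547.0/(4σ)]^(1/4) = 194.7 K.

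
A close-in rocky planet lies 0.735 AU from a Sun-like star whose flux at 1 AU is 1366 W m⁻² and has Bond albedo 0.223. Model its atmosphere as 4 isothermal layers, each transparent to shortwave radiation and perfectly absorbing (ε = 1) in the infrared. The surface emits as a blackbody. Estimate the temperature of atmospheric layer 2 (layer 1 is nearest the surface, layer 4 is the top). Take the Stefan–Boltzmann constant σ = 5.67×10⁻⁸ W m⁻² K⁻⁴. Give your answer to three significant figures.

402 K

Flux at the orbit: S = 1366/(0.735)² = 2529 W m⁻².
Top-of-atmosphere balance: σT_e⁴ = S(1−α)/4 = 491.2 W m⁻² → T_e = 305.1 K.
In the N-layer model, layer k (counted from the surface) has T_k = (N+1−k)^(1/4)·T_e.
T_2 = (3)^(1/4)·305.1 = 401.5 K.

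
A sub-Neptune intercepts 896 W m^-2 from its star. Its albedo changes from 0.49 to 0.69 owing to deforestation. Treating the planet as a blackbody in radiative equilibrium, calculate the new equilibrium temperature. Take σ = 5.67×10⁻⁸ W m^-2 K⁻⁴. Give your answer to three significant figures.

187 kelvin

T₂ = [S(1−α₂)/(4σ)]^(1/4) = [896.0·0.31/(4σ)]^(1/4) = 187.1 K.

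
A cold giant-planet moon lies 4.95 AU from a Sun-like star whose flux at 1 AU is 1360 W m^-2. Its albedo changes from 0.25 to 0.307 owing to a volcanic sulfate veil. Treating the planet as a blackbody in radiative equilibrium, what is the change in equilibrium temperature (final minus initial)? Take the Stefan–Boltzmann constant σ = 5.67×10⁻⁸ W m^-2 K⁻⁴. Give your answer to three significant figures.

By the inverse-square law, S = 1360/4.95² = 55.50 W m^-2.
Before: T₁ = [55.50·0.75/(4σ)]^(1/4) = 116.4 K.
Final:   T₂ = [S(1−0.307)/(4σ)]^(1/4) = 114.1 K.
Change: 114.1 − 116.4 = -2.277 K.

-2.28 kelvin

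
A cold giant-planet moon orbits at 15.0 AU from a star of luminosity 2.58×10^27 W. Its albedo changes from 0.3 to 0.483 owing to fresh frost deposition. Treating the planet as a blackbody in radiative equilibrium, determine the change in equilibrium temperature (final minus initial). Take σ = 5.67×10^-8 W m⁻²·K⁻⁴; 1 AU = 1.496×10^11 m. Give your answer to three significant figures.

d = 15.0 × 1.496×10^11 m = 2.244×10^12 m.
Spreading L over a sphere of radius d: S = 2.58×10^27/(4π·2.24×10^12²) = 40.77 W m⁻².
With α = 0.3, T₁ = 105.9 K.
Final:   T₂ = [S(1−0.483)/(4σ)]^(1/4) = 98.19 K.
ΔT = T₂ − T₁ = -7.728 K.

-7.73 K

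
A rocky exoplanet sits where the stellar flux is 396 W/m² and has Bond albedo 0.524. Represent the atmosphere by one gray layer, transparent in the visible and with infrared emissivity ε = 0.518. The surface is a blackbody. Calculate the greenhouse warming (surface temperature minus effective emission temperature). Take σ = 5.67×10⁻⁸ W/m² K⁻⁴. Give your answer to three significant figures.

13.2 K

At the top of the atmosphere, σT_e⁴ = S(1−α)/4 = 47.12 W/m², giving T_e = 169.8 K.
For a single slab of emissivity ε, T_s⁴ = 2T_e⁴/(2−ε); thus T_s = 169.8·(1.35)^(1/4) = 183.0 K.
Greenhouse warming: T_s − T_e = 13.21 K.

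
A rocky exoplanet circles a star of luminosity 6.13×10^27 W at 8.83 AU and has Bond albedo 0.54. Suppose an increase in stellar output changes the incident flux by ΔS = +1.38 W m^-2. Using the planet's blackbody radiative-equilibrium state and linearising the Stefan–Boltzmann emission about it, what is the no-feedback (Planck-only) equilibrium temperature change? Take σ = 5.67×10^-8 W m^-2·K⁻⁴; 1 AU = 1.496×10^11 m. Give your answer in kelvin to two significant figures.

d = 8.83 × 1.496×10^11 m = 1.321×10^12 m.
Flux at the orbit: S = L/(4πd²) = 6.13×10^27/(4π·(1.32×10^12)²) = 279.6 W m^-2.
Reference equilibrium: T_e = [S(1−α)/(4σ)]^(1/4) = 154.3 K.
TOA radiative forcing: ΔF = (1−α)ΔS/4 = 0.46·(+1.38)/4 = 0.1587 W m^-2.
The Planck feedback parameter is 4σT_e³ = 0.8334 W m^-2/K.
ΔT₀ = ΔF/λ_P = 0.1587/0.8334 = 0.190 K.

0.19 kelvin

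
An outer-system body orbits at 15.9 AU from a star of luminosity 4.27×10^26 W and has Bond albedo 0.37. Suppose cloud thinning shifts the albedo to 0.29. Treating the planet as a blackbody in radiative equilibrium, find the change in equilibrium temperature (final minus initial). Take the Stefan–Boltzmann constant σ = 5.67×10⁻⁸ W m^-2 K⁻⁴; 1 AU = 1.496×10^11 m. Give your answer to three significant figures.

1.94 K

d = 15.9 × 1.496×10^11 m = 2.379×10^12 m.
S = L/(4πd²) = 6.006 W m^-2.
Before: T₁ = [6.006·0.63/(4σ)]^(1/4) = 63.91 K.
With α = 0.29, T₂ = 65.85 K.
Change: 65.85 − 63.91 = 1.939 K.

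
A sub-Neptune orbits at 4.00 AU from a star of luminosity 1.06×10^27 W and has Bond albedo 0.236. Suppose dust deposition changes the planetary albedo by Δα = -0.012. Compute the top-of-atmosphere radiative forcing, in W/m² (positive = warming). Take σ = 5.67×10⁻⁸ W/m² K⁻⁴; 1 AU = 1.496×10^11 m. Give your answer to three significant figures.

0.707 W/m²

Orbital distance: d = 4.00 AU = 5.984×10^11 m.
Flux at the orbit: S = L/(4πd²) = 1.06×10^27/(4π·(5.98×10^11)²) = 235.6 W/m².
TOA radiative forcing: ΔF = −S·Δα/4 = −235.6·(-0.012)/4 = 0.7067 W/m².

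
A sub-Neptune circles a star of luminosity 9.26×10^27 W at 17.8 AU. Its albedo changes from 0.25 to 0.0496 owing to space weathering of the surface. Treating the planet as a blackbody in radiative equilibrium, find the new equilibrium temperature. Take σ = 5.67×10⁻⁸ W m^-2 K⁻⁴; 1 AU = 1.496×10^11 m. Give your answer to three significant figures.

144 kelvin

Orbital distance: d = 17.8 AU = 2.663×10^12 m.
S = L/(4πd²) = 103.9 W m^-2.
T₂ = [S(1−α₂)/(4σ)]^(1/4) = [103.9·0.95/(4σ)]^(1/4) = 144.5 K.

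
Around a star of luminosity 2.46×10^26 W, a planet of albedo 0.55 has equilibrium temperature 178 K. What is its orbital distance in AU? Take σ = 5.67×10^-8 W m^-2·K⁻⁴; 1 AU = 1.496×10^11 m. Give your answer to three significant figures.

1.31 AU

The flux needed for this T is 4σT⁴/(1−0.55) = 506.0 W m^-2.
From L = 4πd²S, d = √(2.46×10^26/(4π·506.0)) = 1.967×10^11 m = 1.315 AU.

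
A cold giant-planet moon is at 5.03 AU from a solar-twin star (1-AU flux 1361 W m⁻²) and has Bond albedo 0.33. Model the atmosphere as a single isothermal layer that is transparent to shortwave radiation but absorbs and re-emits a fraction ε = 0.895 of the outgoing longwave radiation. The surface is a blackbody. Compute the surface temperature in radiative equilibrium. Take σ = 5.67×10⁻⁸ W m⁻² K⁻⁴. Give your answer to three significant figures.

130 K

Flux at the orbit: S = 1361/(5.03)² = 53.79 W m⁻².
The planet radiates to space at T_e = [S(1−α)/(4σ)]^(1/4) = 112.3 K.
Surface balance with a leaky layer gives σT_s⁴ = σT_e⁴·2/(2−ε), so T_s = T_e·[2/(2−0.895)]^(1/4) = 130.2 K.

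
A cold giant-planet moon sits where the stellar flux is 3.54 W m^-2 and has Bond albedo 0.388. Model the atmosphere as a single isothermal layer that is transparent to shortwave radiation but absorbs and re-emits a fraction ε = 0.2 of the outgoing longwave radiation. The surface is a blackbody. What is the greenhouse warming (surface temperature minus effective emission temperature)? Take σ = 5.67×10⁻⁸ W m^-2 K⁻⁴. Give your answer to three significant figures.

1.48 K

At the top of the atmosphere, σT_e⁴ = S(1−α)/4 = 0.5416 W m^-2, giving T_e = 55.59 K.
The surface balance (absorbed SW + ε·downward IR = σT_s⁴) with T_a⁴ = T_s⁴/2 reduces to T_s = T_e·[2/(2−ε)]^¼ = 57.08 K.
T_s − T_e = 57.08 − 55.59 = 1.484 K.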